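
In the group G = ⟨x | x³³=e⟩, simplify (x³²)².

Compute successive powers of (x³²), reducing at each step:
  (x³²)²: (x³²) · x³² = x³¹

Answer: x³¹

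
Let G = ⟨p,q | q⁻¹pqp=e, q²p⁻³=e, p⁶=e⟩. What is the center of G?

An element z ∈ Z(G) iff z commutes with every generator.
For example p³ is central: (p³)·p = p⁴ = p·(p³); (p³)·q = q⁻¹ = q·(p³).
Whereas p ∉ Z(G) since p·q = pq ≠ p²q⁻¹ = q·p.
Checking each of the 12 elements this way gives Z(G) = {e, p³}, of order 2.

Answer: {e, p³}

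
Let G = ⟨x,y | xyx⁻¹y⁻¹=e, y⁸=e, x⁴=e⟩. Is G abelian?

Each pair of generators commutes: x·y = xy = y·x. Since the generators pairwise commute, every element of G commutes with every other, so G is abelian.

Answer: Yes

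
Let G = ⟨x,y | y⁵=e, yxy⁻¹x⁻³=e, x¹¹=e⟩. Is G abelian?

x·y = xy but y·x = x³y, so x·y ≠ y·x and G is not abelian.

Answer: No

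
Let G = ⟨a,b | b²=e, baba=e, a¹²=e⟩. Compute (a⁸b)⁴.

Compute successive powers of (a⁸b), reducing at each step:
  (a⁸b)²: (a⁸b) · a⁸ = b;   b · b = e
  (a⁸b)³: e · a⁸ = a⁸;   (a⁸) · b = a⁸b
  (a⁸b)⁴: (a⁸b) · a⁸ = b;   b · b = e

Answer: e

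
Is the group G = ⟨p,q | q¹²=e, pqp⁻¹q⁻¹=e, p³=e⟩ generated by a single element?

|G| = 36, but the maximum element order in G is 12 < 36. No single element generates all of G, so G is not cyclic.

Answer: No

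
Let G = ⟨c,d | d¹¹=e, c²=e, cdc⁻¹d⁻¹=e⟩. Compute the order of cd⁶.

Compute successive powers until reaching e:
  (cd⁶)¹ = cd⁶, (cd⁶)² = d, (cd⁶)³ = cd⁷, (cd⁶)⁴ = d², (cd⁶)⁵ = cd⁸, (cd⁶)⁶ = d³, (cd⁶)⁷ = cd⁹, (cd⁶)⁸ = d⁴, (cd⁶)⁹ = cd¹⁰, (cd⁶)¹⁰ = d⁵, (cd⁶)¹¹ = c, (cd⁶)¹² = d⁶, (cd⁶)¹³ = cd, (cd⁶)¹⁴ = d⁷, (cd⁶)¹⁵ = cd², (cd⁶)¹⁶ = d⁸, (cd⁶)¹⁷ = cd³, (cd⁶)¹⁸ = d⁹, (cd⁶)¹⁹ = cd⁴, (cd⁶)²⁰ = d¹⁰, (cd⁶)²¹ = cd⁵, (cd⁶)²² = e.
The smallest positive k with (cd⁶)ᵏ = e is 22.

Answer: 22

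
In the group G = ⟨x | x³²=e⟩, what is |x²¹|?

Compute successive powers until reaching e:
  (x²¹)¹ = x²¹, (x²¹)² = x¹⁰, (x²¹)³ = x³¹, (x²¹)⁴ = x²⁰, (x²¹)⁵ = x⁹, (x²¹)⁶ = x³⁰, (x²¹)⁷ = x¹⁹, (x²¹)⁸ = x⁸, (x²¹)⁹ = x²⁹, (x²¹)¹⁰ = x¹⁸, (x²¹)¹¹ = x⁷, (x²¹)¹² = x²⁸, (x²¹)¹³ = x¹⁷, (x²¹)¹⁴ = x⁶, (x²¹)¹⁵ = x²⁷, (x²¹)¹⁶ = x¹⁶, (x²¹)¹⁷ = x⁵, (x²¹)¹⁸ = x²⁶, (x²¹)¹⁹ = x¹⁵, (x²¹)²⁰ = x⁴, (x²¹)²¹ = x²⁵, (x²¹)²² = x¹⁴, (x²¹)²³ = x³, (x²¹)²⁴ = x²⁴, (x²¹)²⁵ = x¹³, (x²¹)²⁶ = x², (x²¹)²⁷ = x²³, (x²¹)²⁸ = x¹², (x²¹)²⁹ = x, (x²¹)³⁰ = x²², (x²¹)³¹ = x¹¹, (x²¹)³² = e.
The smallest positive k with (x²¹)ᵏ = e is 32.

Answer: 32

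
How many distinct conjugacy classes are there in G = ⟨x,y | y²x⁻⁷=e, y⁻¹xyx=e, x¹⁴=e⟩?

The conjugacy classes (representative and size) are:
  [e] (size 1), [x¹³] (size 2), [x¹²] (size 2), [x¹¹] (size 2), [x⁴] (size 2), [x⁵] (size 2), [x⁸] (size 2), [x⁷] (size 1), [x⁵y⁻¹] (size 7), [x⁵y] (size 7).
Class equation: 1 + 2 + 2 + 2 + 2 + 2 + 2 + 1 + 7 + 7 = 28 = |G|. So G has 10 conjugacy classes.

Answer: 10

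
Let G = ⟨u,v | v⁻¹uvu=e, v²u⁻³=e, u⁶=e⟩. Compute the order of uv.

Compute successive powers until reaching e:
  (uv)¹ = uv, (uv)² = u³, (uv)³ = uv⁻¹, (uv)⁴ = e.
The smallest positive k with (uv)ᵏ = e is 4.

Answer: 4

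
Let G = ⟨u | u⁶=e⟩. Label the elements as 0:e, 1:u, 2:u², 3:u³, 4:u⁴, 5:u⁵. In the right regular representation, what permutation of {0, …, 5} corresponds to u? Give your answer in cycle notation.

(0 1 2 3 4 5)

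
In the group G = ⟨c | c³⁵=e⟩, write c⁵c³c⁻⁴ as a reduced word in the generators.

Multiply left to right, reducing at each step:
  (c⁵) · c³ = c⁸
  (c⁸) · c⁻⁴ = c⁴

Answer: c⁴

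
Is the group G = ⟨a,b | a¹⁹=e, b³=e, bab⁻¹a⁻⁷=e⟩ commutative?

a·b = ab but b·a = a⁷b, so a·b ≠ b·a and G is not abelian.

Answer: No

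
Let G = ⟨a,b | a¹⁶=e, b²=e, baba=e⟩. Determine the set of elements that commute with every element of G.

An element z ∈ Z(G) iff z commutes with every generator.
For example a⁸ is central: (a⁸)·a = a⁹ = a·(a⁸); (a⁸)·b = a⁸b = b·(a⁸).
Whereas a ∉ Z(G) since a·b = ab ≠ a¹⁵b = b·a.
Checking each of the 32 elements this way gives Z(G) = {e, a⁸}, of order 2.

Answer: {e, a⁸}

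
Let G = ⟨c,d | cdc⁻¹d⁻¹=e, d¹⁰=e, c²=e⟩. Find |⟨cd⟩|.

|⟨cd⟩| equals the order of cd. Compute successive powers until reaching e:
  (cd)¹ = cd, (cd)² = d², (cd)³ = cd³, (cd)⁴ = d⁴, (cd)⁵ = cd⁵, (cd)⁶ = d⁶, (cd)⁷ = cd⁷, (cd)⁸ = d⁸, (cd)⁹ = cd⁹, (cd)¹⁰ = e.
The smallest positive k with (cd)ᵏ = e is 10, so |⟨cd⟩| = 10.

Answer: 10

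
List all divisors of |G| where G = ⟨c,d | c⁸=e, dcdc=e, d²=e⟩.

|G| = 16 = 2⁴. By Lagrange's theorem the order of any subgroup divides 16; the divisors of 16 are 1, 2, 4, 8, 16.

Answer: 1, 2, 4, 8, 16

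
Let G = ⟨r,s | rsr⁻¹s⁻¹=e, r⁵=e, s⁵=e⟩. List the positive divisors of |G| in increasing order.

|G| = 25 = 5². By Lagrange's theorem the order of any subgroup divides 25; the divisors of 25 are 1, 5, 25.

Answer: 1, 5, 25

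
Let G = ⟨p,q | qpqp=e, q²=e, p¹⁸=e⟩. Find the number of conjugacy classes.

The conjugacy classes (representative and size) are:
  [e] (size 1), [p] (size 2), [p²] (size 2), [p³] (size 2), [p¹⁴] (size 2), [p⁵] (size 2), [p¹²] (size 2), [p⁷] (size 2), [p¹⁰] (size 2), [p⁹] (size 1), [p¹⁰q] (size 9), [pq] (size 9).
Class equation: 1 + 2 + 2 + 2 + 2 + 2 + 2 + 2 + 2 + 1 + 9 + 9 = 36 = |G|. So G has 12 conjugacy classes.

Answer: 12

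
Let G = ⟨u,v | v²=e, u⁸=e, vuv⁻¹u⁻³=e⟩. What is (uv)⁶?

Compute successive powers of (uv), reducing at each step:
  (uv)²: (uv) · u = u⁴v;   (u⁴v) · v = u⁴
  (uv)³: (u⁴) · u = u⁵;   (u⁵) · v = u⁵v
  (uv)⁴: (u⁵v) · u = v;   v · v = e
  (uv)⁵: e · u = u;   u · v = uv
  (uv)⁶: (uv) · u = u⁴v;   (u⁴v) · v = u⁴

Answer: u⁴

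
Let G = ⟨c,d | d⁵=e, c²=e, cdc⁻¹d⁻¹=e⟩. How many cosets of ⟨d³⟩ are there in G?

First find ord(d³) by computing successive powers:
  (d³)¹ = d³, (d³)² = d, (d³)³ = d⁴, (d³)⁴ = d², (d³)⁵ = e.
So |⟨d³⟩| = ord(d³) = 5. With |G| = 10, by Lagrange [G : ⟨d³⟩] = 10/5 = 2.

Answer: 2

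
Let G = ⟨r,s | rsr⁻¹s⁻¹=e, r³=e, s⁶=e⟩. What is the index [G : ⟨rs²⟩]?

First find ord(rs²) by computing successive powers:
  (rs²)¹ = rs², (rs²)² = r²s⁴, (rs²)³ = e.
So |⟨rs²⟩| = ord(rs²) = 3. With |G| = 18, by Lagrange [G : ⟨rs²⟩] = 18/3 = 6.

Answer: 6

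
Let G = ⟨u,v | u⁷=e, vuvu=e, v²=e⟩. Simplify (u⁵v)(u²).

Compute (u⁵v) · (u²) by multiplying left to right and reducing via the relations at each step:
  (u⁵v) · u² = u³v

Answer: u³v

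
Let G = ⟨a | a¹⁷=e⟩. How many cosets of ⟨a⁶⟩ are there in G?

First find ord(a⁶) by computing successive powers:
  (a⁶)¹ = a⁶, (a⁶)² = a¹², (a⁶)³ = a, (a⁶)⁴ = a⁷, (a⁶)⁵ = a¹³, (a⁶)⁶ = a², (a⁶)⁷ = a⁸, (a⁶)⁸ = a¹⁴, (a⁶)⁹ = a³, (a⁶)¹⁰ = a⁹, (a⁶)¹¹ = a¹⁵, (a⁶)¹² = a⁴, (a⁶)¹³ = a¹⁰, (a⁶)¹⁴ = a¹⁶, (a⁶)¹⁵ = a⁵, (a⁶)¹⁶ = a¹¹, (a⁶)¹⁷ = e.
So |⟨a⁶⟩| = ord(a⁶) = 17. With |G| = 17, by Lagrange [G : ⟨a⁶⟩] = 17/17 = 1.

Answer: 1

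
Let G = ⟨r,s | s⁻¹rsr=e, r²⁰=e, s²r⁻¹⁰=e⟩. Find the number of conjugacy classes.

The conjugacy classes (representative and size) are:
  [e] (size 1), [r] (size 2), [r²] (size 2), [r³] (size 2), [r⁴] (size 2), [r⁵] (size 2), [r¹⁴] (size 2), [r⁷] (size 2), [r⁸] (size 2), [r¹¹] (size 2), [r¹⁰] (size 1), [r²s⁻¹] (size 10), [r⁹s] (size 10).
Class equation: 1 + 2 + 2 + 2 + 2 + 2 + 2 + 2 + 2 + 2 + 1 + 10 + 10 = 40 = |G|. So G has 13 conjugacy classes.

Answer: 13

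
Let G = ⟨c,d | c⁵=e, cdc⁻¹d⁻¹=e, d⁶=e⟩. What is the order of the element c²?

Compute successive powers until reaching e:
  (c²)¹ = c², (c²)² = c⁴, (c²)³ = c, (c²)⁴ = c³, (c²)⁵ = e.
The smallest positive k with (c²)ᵏ = e is 5.

Answer: 5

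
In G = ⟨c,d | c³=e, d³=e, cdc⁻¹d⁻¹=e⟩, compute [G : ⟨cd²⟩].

First find ord(cd²) by computing successive powers:
  (cd²)¹ = cd², (cd²)² = c²d, (cd²)³ = e.
So |⟨cd²⟩| = ord(cd²) = 3. With |G| = 9, by Lagrange [G : ⟨cd²⟩] = 9/3 = 3.

Answer: 3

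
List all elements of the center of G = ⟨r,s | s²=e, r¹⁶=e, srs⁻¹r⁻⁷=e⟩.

An element z ∈ Z(G) iff z commutes with every generator.
For example r⁸ is central: (r⁸)·r = r⁹ = r·(r⁸); (r⁸)·s = r⁸s = s·(r⁸).
Whereas r ∉ Z(G) since r·s = rs ≠ r⁷s = s·r.
Checking each of the 32 elements this way gives Z(G) = {e, r⁸}, of order 2.

Answer: {e, r⁸}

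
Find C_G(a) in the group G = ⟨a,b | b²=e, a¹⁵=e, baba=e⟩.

⟨a⟩ ⊆ C_G(a) since powers of a commute with a; so |C_G(a)| ≥ |⟨a⟩| = 15.
By orbit–stabilizer, |C_G(a)| = |G| / |conj. class of a| = 30 / 2 = 15.
The 15 elements commuting with a are {e, a, a², a³, a⁴, a⁵, a⁶, a⁷, a⁸, a⁹, a¹⁰, a¹¹, a¹², a¹³, a¹⁴}.

Answer: {e, a, a², a³, a⁴, a⁵, a⁶, a⁷, a⁸, a⁹, a¹⁰, a¹¹, a¹², a¹³, a¹⁴}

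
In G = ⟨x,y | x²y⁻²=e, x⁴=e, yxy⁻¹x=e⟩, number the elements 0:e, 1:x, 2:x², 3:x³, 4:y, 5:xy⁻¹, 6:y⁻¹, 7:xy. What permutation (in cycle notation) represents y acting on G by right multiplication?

(0 4 2 6)(1 7 3 5)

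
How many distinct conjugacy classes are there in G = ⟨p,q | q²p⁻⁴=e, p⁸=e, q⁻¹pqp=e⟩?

The conjugacy classes (representative and size) are:
  [e] (size 1), [p⁷] (size 2), [p⁶] (size 2), [p³] (size 2), [p⁴] (size 1), [p²q⁻¹] (size 4), [p³q⁻¹] (size 4).
Class equation: 1 + 2 + 2 + 2 + 1 + 4 + 4 = 16 = |G|. So G has 7 conjugacy classes.

Answer: 7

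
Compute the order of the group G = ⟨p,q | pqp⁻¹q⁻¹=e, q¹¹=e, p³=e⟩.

Enumerate words in the generators, reducing via the relations: the distinct elements are
  {e, p, q, pq, p², q², q³, q⁴, q⁵, q⁶, q⁷, q⁸, q⁹, pq², pq³, pq⁴, pq⁵, pq⁶, pq⁷, pq⁸, pq⁹, p²q, q¹⁰, pq¹⁰, p²q², p²q³, p²q⁴, p²q⁵, p²q⁶, p²q⁷, p²q⁸, p²q⁹, p²q¹⁰}.
No further products give new elements, so |G| = 33.

Answer: 33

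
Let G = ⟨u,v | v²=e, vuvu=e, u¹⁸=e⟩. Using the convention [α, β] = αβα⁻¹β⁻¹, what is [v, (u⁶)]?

[v, (u⁶)] = v·(u⁶)·v⁻¹·(u⁶)⁻¹.
  v · (u⁶) = u¹²v
  (u¹²v) · v = u¹²
  (u¹²) · (u¹²) = u⁶

Answer: u⁶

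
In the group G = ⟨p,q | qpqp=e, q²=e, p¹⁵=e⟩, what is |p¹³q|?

Compute successive powers until reaching e:
  (p¹³q)¹ = p¹³q, (p¹³q)² = e.
The smallest positive k with (p¹³q)ᵏ = e is 2.

Answer: 2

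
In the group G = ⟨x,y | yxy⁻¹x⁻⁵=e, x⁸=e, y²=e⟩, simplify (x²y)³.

Compute successive powers of (x²y), reducing at each step:
  (x²y)²: (x²y) · x² = x⁴y;   (x⁴y) · y = x⁴
  (x²y)³: (x⁴) · x² = x⁶;   (x⁶) · y = x⁶y

Answer: x⁶y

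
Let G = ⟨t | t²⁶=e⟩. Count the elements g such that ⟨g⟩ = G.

G is cyclic of order 26. An element generates G iff its order is 26, and a cyclic group of order 26 has exactly φ(26) = 12 such elements.

Answer: 12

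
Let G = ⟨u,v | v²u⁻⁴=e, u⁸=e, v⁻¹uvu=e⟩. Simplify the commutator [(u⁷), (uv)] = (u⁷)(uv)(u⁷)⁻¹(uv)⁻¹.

[(u⁷), (uv)] = (u⁷)·(uv)·(u⁷)⁻¹·(uv)⁻¹.
  (u⁷) · (uv) = v
  v · u = u³v⁻¹
  (u³v⁻¹) · (uv⁻¹) = u⁶

Answer: u⁶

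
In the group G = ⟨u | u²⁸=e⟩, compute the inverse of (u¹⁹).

The order of (u¹⁹) is 28 (smallest k with (u¹⁹)ᵏ = e), so (u¹⁹)⁻¹ = (u¹⁹)²⁷ = u⁹.
Check: (u¹⁹) · (u⁹) → (u¹⁹) · u⁹ = e, giving e as required.

Answer: u⁹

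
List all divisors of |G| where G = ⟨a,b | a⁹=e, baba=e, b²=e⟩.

|G| = 18 = 2 · 3². By Lagrange's theorem the order of any subgroup divides 18; the divisors of 18 are 1, 2, 3, 6, 9, 18.

Answer: 1, 2, 3, 6, 9, 18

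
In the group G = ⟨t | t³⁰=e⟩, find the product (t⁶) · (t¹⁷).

Compute (t⁶) · (t¹⁷) by multiplying left to right and reducing via the relations at each step:
  (t⁶) · t¹⁷ = t²³

Answer: t²³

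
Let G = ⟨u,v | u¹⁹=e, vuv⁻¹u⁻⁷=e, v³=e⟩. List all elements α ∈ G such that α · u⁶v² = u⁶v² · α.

⟨u⁶v²⟩ ⊆ C_G(u⁶v²) since powers of u⁶v² commute with u⁶v²; so |C_G(u⁶v²)| ≥ |⟨u⁶v²⟩| = 3.
By orbit–stabilizer, |C_G(u⁶v²)| = |G| / |conj. class of u⁶v²| = 57 / 19 = 3.
The 3 elements commuting with u⁶v² are {e, u⁶v², u¹⁵v}.

Answer: {e, u⁶v², u¹⁵v}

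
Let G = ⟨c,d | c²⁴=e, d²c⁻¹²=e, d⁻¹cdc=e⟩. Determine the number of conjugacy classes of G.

The conjugacy classes (representative and size) are:
  [e] (size 1), [c] (size 2), [c²] (size 2), [c³] (size 2), [c⁴] (size 2), [c⁵] (size 2), [c¹⁸] (size 2), [c⁷] (size 2), [c¹⁶] (size 2), [c¹⁵] (size 2), [c¹⁴] (size 2), [c¹³] (size 2), [c¹²] (size 1), [c⁶d] (size 12), [c⁵d⁻¹] (size 12).
Class equation: 1 + 2 + 2 + 2 + 2 + 2 + 2 + 2 + 2 + 2 + 2 + 2 + 1 + 12 + 12 = 48 = |G|. So G has 15 conjugacy classes.

Answer: 15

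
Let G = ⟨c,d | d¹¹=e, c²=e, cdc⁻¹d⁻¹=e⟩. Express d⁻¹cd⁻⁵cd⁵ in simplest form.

Multiply left to right, reducing at each step:
  (d¹⁰) · c = cd¹⁰
  (cd¹⁰) · d⁻⁵ = cd⁵
  (cd⁵) · c = d⁵
  (d⁵) · d⁵ = d¹⁰

Answer: d¹⁰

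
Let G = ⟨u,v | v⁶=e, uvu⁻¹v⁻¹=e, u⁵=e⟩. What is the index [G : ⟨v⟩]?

First find ord(v) by computing successive powers:
  v¹ = v, v² = v², v³ = v³, v⁴ = v⁴, v⁵ = v⁵, v⁶ = e.
So |⟨v⟩| = ord(v) = 6. With |G| = 30, by Lagrange [G : ⟨v⟩] = 30/6 = 5.

Answer: 5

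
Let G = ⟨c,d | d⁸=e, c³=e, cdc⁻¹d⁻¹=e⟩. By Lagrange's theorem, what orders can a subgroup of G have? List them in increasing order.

|G| = 24 = 2³ · 3. By Lagrange's theorem the order of any subgroup divides 24; the divisors of 24 are 1, 2, 3, 4, 6, 8, 12, 24.

Answer: 1, 2, 3, 4, 6, 8, 12, 24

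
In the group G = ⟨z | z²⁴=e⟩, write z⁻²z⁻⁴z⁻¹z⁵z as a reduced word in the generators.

Multiply left to right, reducing at each step:
  (z²²) · z⁻⁴ = z¹⁸
  (z¹⁸) · z⁻¹ = z¹⁷
  (z¹⁷) · z⁵ = z²²
  (z²²) · z = z²³

Answer: z²³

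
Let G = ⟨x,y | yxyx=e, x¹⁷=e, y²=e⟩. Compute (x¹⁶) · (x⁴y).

Compute (x¹⁶) · (x⁴y) by multiplying left to right and reducing via the relations at each step:
  (x¹⁶) · x⁴ = x³
  (x³) · y = x³y

Answer: x³y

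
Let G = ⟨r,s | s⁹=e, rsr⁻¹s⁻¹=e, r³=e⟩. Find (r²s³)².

Compute successive powers of (r²s³), reducing at each step:
  (r²s³)²: (r²s³) · r² = rs³;   (rs³) · s³ = rs⁶

Answer: rs⁶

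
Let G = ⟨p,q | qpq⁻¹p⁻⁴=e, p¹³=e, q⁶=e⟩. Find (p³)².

Compute successive powers of (p³), reducing at each step:
  (p³)²: (p³) · p³ = p⁶

Answer: p⁶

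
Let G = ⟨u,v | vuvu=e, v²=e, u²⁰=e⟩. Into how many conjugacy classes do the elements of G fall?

The conjugacy classes (representative and size) are:
  [e] (size 1), [u] (size 2), [u¹⁸] (size 2), [u³] (size 2), [u⁴] (size 2), [u¹⁵] (size 2), [u¹⁴] (size 2), [u⁷] (size 2), [u¹²] (size 2), [u¹¹] (size 2), [u¹⁰] (size 1), [u¹⁸v] (size 10), [u⁵v] (size 10).
Class equation: 1 + 2 + 2 + 2 + 2 + 2 + 2 + 2 + 2 + 2 + 1 + 10 + 10 = 40 = |G|. So G has 13 conjugacy classes.

Answer: 13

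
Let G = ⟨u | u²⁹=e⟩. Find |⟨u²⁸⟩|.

|⟨u²⁸⟩| equals the order of u²⁸. Compute successive powers until reaching e:
  (u²⁸)¹ = u²⁸, (u²⁸)² = u²⁷, (u²⁸)³ = u²⁶, (u²⁸)⁴ = u²⁵, (u²⁸)⁵ = u²⁴, (u²⁸)⁶ = u²³, (u²⁸)⁷ = u²², (u²⁸)⁸ = u²¹, (u²⁸)⁹ = u²⁰, (u²⁸)¹⁰ = u¹⁹, (u²⁸)¹¹ = u¹⁸, (u²⁸)¹² = u¹⁷, (u²⁸)¹³ = u¹⁶, (u²⁸)¹⁴ = u¹⁵, (u²⁸)¹⁵ = u¹⁴, (u²⁸)¹⁶ = u¹³, (u²⁸)¹⁷ = u¹², (u²⁸)¹⁸ = u¹¹, (u²⁸)¹⁹ = u¹⁰, (u²⁸)²⁰ = u⁹, (u²⁸)²¹ = u⁸, (u²⁸)²² = u⁷, (u²⁸)²³ = u⁶, (u²⁸)²⁴ = u⁵, (u²⁸)²⁵ = u⁴, (u²⁸)²⁶ = u³, (u²⁸)²⁷ = u², (u²⁸)²⁸ = u, (u²⁸)²⁹ = e.
The smallest positive k with (u²⁸)ᵏ = e is 29, so |⟨u²⁸⟩| = 29.

Answer: 29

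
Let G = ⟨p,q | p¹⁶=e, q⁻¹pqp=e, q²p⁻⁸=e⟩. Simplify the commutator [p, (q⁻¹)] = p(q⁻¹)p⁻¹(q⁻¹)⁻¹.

[p, (q⁻¹)] = p·(q⁻¹)·p⁻¹·(q⁻¹)⁻¹.
  p · (q⁻¹) = pq⁻¹
  (pq⁻¹) · (p¹⁵) = p²q⁻¹
  (p²q⁻¹) · q = p²

Answer: p²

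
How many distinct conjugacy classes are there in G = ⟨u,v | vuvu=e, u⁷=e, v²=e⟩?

The conjugacy classes (representative and size) are:
  [e] (size 1), [u⁶] (size 2), [u⁵] (size 2), [u⁴] (size 2), [uv] (size 7).
Class equation: 1 + 2 + 2 + 2 + 7 = 14 = |G|. So G has 5 conjugacy classes.

Answer: 5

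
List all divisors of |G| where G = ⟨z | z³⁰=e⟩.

|G| = 30 = 2 · 3 · 5. By Lagrange's theorem the order of any subgroup divides 30; the divisors of 30 are 1, 2, 3, 5, 6, 10, 15, 30.

Answer: 1, 2, 3, 5, 6, 10, 15, 30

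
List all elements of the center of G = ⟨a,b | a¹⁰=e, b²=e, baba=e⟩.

An element z ∈ Z(G) iff z commutes with every generator.
For example a⁵ is central: (a⁵)·a = a⁶ = a·(a⁵); (a⁵)·b = a⁵b = b·(a⁵).
Whereas a ∉ Z(G) since a·b = ab ≠ a⁹b = b·a.
Checking each of the 20 elements this way gives Z(G) = {e, a⁵}, of order 2.

Answer: {e, a⁵}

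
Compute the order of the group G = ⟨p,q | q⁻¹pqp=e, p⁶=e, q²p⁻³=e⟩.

Enumerate words in the generators, reducing via the relations: the distinct elements are
  {e, p, q, pq, p², p³, p⁴, p⁵, p²q, q⁻¹, pq⁻¹, p²q⁻¹}.
No further products give new elements, so |G| = 12.

Answer: 12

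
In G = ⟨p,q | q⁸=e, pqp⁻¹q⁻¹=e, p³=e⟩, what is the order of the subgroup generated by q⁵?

|⟨q⁵⟩| equals the order of q⁵. Compute successive powers until reaching e:
  (q⁵)¹ = q⁵, (q⁵)² = q², (q⁵)³ = q⁷, (q⁵)⁴ = q⁴, (q⁵)⁵ = q, (q⁵)⁶ = q⁶, (q⁵)⁷ = q³, (q⁵)⁸ = e.
The smallest positive k with (q⁵)ᵏ = e is 8, so |⟨q⁵⟩| = 8.

Answer: 8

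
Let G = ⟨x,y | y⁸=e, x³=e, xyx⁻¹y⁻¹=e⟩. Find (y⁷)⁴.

Compute successive powers of (y⁷), reducing at each step:
  (y⁷)²: (y⁷) · y⁷ = y⁶
  (y⁷)³: (y⁶) · y⁷ = y⁵
  (y⁷)⁴: (y⁵) · y⁷ = y⁴

Answer: y⁴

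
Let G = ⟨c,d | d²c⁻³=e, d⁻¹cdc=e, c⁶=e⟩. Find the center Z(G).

An element z ∈ Z(G) iff z commutes with every generator.
For example c³ is central: (c³)·c = c⁴ = c·(c³); (c³)·d = d⁻¹ = d·(c³).
Whereas c ∉ Z(G) since c·d = cd ≠ c²d⁻¹ = d·c.
Checking each of the 12 elements this way gives Z(G) = {e, c³}, of order 2.

Answer: {e, c³}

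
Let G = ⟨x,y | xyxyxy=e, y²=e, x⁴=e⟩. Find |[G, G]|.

G' = [G, G] is generated by all commutators. The generator-pair commutators are: [x, y] = x²yx.
The subgroup they normally generate is {e, x², xy, yx³, x²yx, x³y, x²yx³, yx, xyx², yx²y, x²yx²y, x³yx²}, of order 12.
Check: |G/G'| = 24/12 = 2 is the order of the abelianisation.

Answer: 12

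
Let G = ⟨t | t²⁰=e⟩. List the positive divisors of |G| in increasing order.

|G| = 20 = 2² · 5. By Lagrange's theorem the order of any subgroup divides 20; the divisors of 20 are 1, 2, 4, 5, 10, 20.

Answer: 1, 2, 4, 5, 10, 20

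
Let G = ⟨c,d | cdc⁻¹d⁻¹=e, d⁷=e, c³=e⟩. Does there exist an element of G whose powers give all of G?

|G| = 21. The element cd has order 21 (its powers give 21 distinct elements), so ⟨cd⟩ = G and G is cyclic.

Answer: Yes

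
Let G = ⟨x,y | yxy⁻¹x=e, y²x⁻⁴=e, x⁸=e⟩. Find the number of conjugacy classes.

The conjugacy classes (representative and size) are:
  [e] (size 1), [x⁷] (size 2), [x²] (size 2), [x⁵] (size 2), [x⁴] (size 1), [x²y⁻¹] (size 4), [x³y] (size 4).
Class equation: 1 + 2 + 2 + 2 + 1 + 4 + 4 = 16 = |G|. So G has 7 conjugacy classes.

Answer: 7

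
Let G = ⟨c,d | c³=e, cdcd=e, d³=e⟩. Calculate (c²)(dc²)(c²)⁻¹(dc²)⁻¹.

[(c²), (dc²)] = (c²)·(dc²)·(c²)⁻¹·(dc²)⁻¹.
  (c²) · (dc²) = cd²c
  (cd²c) · c = c²d
  (c²d) · (cd²) = cd

Answer: cd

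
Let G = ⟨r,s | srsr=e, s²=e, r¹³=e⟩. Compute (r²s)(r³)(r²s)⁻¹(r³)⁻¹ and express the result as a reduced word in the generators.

[(r²s), (r³)] = (r²s)·(r³)·(r²s)⁻¹·(r³)⁻¹.
  (r²s) · (r³) = r¹²s
  (r¹²s) · (r²s) = r¹⁰
  (r¹⁰) · (r¹⁰) = r⁷

Answer: r⁷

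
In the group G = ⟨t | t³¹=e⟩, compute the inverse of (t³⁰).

The order of (t³⁰) is 31 (smallest k with (t³⁰)ᵏ = e), so (t³⁰)⁻¹ = (t³⁰)³⁰ = t.
Check: (t³⁰) · t → (t³⁰) · t = e, giving e as required.

Answer: t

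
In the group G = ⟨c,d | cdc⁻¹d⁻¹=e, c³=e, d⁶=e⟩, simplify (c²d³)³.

Compute successive powers of (c²d³), reducing at each step:
  (c²d³)²: (c²d³) · c² = cd³;   (cd³) · d³ = c
  (c²d³)³: c · c² = e;   e · d³ = d³

Answer: d³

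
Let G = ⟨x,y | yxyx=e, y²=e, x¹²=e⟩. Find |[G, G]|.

G' = [G, G] is generated by all commutators. The generator-pair commutators are: [x, y] = x².
The subgroup they normally generate is {e, x², x⁴, x⁶, x⁸, x¹⁰}, of order 6.
Check: |G/G'| = 24/6 = 4 is the order of the abelianisation.

Answer: 6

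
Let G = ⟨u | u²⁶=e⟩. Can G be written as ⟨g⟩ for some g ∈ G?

|G| = 26. The element u has order 26 (its powers give 26 distinct elements), so ⟨u⟩ = G and G is cyclic.

Answer: Yes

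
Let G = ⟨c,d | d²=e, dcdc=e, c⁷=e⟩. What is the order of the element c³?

Compute successive powers until reaching e:
  (c³)¹ = c³, (c³)² = c⁶, (c³)³ = c², (c³)⁴ = c⁵, (c³)⁵ = c, (c³)⁶ = c⁴, (c³)⁷ = e.
The smallest positive k with (c³)ᵏ = e is 7.

Answer: 7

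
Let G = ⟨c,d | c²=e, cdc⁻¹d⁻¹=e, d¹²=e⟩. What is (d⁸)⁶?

Compute successive powers of (d⁸), reducing at each step:
  (d⁸)²: (d⁸) · d⁸ = d⁴
  (d⁸)³: (d⁴) · d⁸ = e
  (d⁸)⁴: e · d⁸ = d⁸
  (d⁸)⁵: (d⁸) · d⁸ = d⁴
  (d⁸)⁶: (d⁴) · d⁸ = e

Answer: e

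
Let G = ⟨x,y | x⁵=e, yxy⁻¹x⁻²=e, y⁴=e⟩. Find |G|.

Enumerate words in the generators, reducing via the relations: the distinct elements are
  {e, x, y, xy, x², x³, x⁴, y², y³, xy², xy³, x²y, x³y, x⁴y, x²y², x²y³, x³y², x³y³, x⁴y², x⁴y³}.
No further products give new elements, so |G| = 20.

Answer: 20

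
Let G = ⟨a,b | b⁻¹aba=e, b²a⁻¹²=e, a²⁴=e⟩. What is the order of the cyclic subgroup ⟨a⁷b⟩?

|⟨a⁷b⟩| equals the order of a⁷b. Compute successive powers until reaching e:
  (a⁷b)¹ = a⁷b, (a⁷b)² = a¹², (a⁷b)³ = a⁷b⁻¹, (a⁷b)⁴ = e.
The smallest positive k with (a⁷b)ᵏ = e is 4, so |⟨a⁷b⟩| = 4.

Answer: 4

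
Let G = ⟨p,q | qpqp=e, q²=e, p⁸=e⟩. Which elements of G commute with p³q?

⟨p³q⟩ ⊆ C_G(p³q) since powers of p³q commute with p³q; so |C_G(p³q)| ≥ |⟨p³q⟩| = 2.
By orbit–stabilizer, |C_G(p³q)| = |G| / |conj. class of p³q| = 16 / 4 = 4.
The 4 elements commuting with p³q are {e, p⁴, p⁷q, p³q}.

Answer: {e, p⁴, p⁷q, p³q}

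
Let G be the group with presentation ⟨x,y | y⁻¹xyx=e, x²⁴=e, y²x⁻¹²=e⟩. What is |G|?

Enumerate words in the generators, reducing via the relations: the distinct elements are
  {e, x, y, xy, x², x³, x⁴, x⁵, x⁶, x⁷, x⁸, x⁹, x²y, x²², x²³, x²¹, x²⁰, x³y, x¹², x¹³, x¹¹, x¹⁰, x¹⁴, x¹⁵, x¹⁶, x¹⁷, x¹⁸, x¹⁹, x⁴y, x⁵y, x⁶y, x⁷y, x⁸y, x⁹y, y⁻¹, xy⁻¹, x¹¹y, x¹⁰y, x²y⁻¹, x³y⁻¹, x⁴y⁻¹, x⁵y⁻¹, x⁶y⁻¹, x⁷y⁻¹, x⁸y⁻¹, x⁹y⁻¹, x¹¹y⁻¹, x¹⁰y⁻¹}.
No further products give new elements, so |G| = 48.

Answer: 48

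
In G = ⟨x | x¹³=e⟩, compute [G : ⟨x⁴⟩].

First find ord(x⁴) by computing successive powers:
  (x⁴)¹ = x⁴, (x⁴)² = x⁸, (x⁴)³ = x¹², (x⁴)⁴ = x³, (x⁴)⁵ = x⁷, (x⁴)⁶ = x¹¹, (x⁴)⁷ = x², (x⁴)⁸ = x⁶, (x⁴)⁹ = x¹⁰, (x⁴)¹⁰ = x, (x⁴)¹¹ = x⁵, (x⁴)¹² = x⁹, (x⁴)¹³ = e.
So |⟨x⁴⟩| = ord(x⁴) = 13. With |G| = 13, by Lagrange [G : ⟨x⁴⟩] = 13/13 = 1.

Answer: 1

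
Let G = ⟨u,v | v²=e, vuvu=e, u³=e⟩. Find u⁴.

Compute successive powers of u, reducing at each step:
  u²: u · u = u²
  u³: (u²) · u = e
  u⁴: e · u = u

Answer: u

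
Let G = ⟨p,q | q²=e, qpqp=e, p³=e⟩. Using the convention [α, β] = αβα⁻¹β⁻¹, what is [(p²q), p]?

[(p²q), p] = (p²q)·p·(p²q)⁻¹·p⁻¹.
  (p²q) · p = pq
  (pq) · (p²q) = p²
  (p²) · (p²) = p

Answer: p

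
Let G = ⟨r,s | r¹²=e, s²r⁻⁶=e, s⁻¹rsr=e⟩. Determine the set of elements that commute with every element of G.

An element z ∈ Z(G) iff z commutes with every generator.
For example r⁶ is central: (r⁶)·r = r⁷ = r·(r⁶); (r⁶)·s = s⁻¹ = s·(r⁶).
Whereas r ∉ Z(G) since r·s = rs ≠ r⁵s⁻¹ = s·r.
Checking each of the 24 elements this way gives Z(G) = {e, r⁶}, of order 2.

Answer: {e, r⁶}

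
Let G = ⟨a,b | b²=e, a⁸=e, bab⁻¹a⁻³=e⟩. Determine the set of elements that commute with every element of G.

An element z ∈ Z(G) iff z commutes with every generator.
For example a⁴ is central: (a⁴)·a = a⁵ = a·(a⁴); (a⁴)·b = a⁴b = b·(a⁴).
Whereas a ∉ Z(G) since a·b = ab ≠ a³b = b·a.
Checking each of the 16 elements this way gives Z(G) = {e, a⁴}, of order 2.

Answer: {e, a⁴}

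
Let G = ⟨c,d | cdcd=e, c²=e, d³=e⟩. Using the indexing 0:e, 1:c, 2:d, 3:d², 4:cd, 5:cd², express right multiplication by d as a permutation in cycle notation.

(0 2 3)(1 4 5)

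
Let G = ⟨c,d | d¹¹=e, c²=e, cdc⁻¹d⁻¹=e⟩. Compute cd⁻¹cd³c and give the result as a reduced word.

Multiply left to right, reducing at each step:
  c · d⁻¹ = cd¹⁰
  (cd¹⁰) · c = d¹⁰
  (d¹⁰) · d³ = d²
  (d²) · c = cd²

Answer: cd²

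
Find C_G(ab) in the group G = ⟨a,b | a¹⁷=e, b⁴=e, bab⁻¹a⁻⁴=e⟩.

⟨ab⟩ ⊆ C_G(ab) since powers of ab commute with ab; so |C_G(ab)| ≥ |⟨ab⟩| = 4.
By orbit–stabilizer, |C_G(ab)| = |G| / |conj. class of ab| = 68 / 17 = 4.
The 4 elements commuting with ab are {e, ab, a⁴b³, a⁵b²}.

Answer: {e, ab, a⁴b³, a⁵b²}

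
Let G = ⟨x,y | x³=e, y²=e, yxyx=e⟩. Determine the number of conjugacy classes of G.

The conjugacy classes (representative and size) are:
  [e] (size 1), [x] (size 2), [xy] (size 3).
Class equation: 1 + 2 + 3 = 6 = |G|. So G has 3 conjugacy classes.

Answer: 3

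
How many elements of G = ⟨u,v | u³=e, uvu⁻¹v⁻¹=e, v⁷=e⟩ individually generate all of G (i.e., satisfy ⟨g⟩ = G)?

G is cyclic of order 21. An element generates G iff its order is 21, and a cyclic group of order 21 has exactly φ(21) = 12 such elements.

Answer: 12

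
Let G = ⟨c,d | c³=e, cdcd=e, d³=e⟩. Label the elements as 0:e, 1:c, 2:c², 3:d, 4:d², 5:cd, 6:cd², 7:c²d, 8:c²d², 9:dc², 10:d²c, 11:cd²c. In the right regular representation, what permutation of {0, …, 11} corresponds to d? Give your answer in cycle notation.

(0 3 4)(1 5 6)(2 7 8)(9 11 10)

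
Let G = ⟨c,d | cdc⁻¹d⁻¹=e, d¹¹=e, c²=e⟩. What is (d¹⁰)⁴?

Compute successive powers of (d¹⁰), reducing at each step:
  (d¹⁰)²: (d¹⁰) · d¹⁰ = d⁹
  (d¹⁰)³: (d⁹) · d¹⁰ = d⁸
  (d¹⁰)⁴: (d⁸) · d¹⁰ = d⁷

Answer: d⁷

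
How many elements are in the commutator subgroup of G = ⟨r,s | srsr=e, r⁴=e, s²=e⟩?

G' = [G, G] is generated by all commutators. The generator-pair commutators are: [r, s] = r².
The subgroup they normally generate is {e, r²}, of order 2.
Check: |G/G'| = 8/2 = 4 is the order of the abelianisation.

Answer: 2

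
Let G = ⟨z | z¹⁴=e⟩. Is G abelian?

G has a single generator, so G is cyclic and hence abelian.

Answer: Yes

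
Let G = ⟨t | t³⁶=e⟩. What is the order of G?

G is generated by a single element, so G is cyclic. The relator gives t³⁶ = e and no smaller power is forced to be e, so the 36 powers {e, t, t², t³, t⁴, t⁵, t⁶, t⁷, t⁸, t⁹, t²², t²³, t²¹, t²⁰, t²⁴, t²⁵, t²⁶, t²⁷, t²⁸, t²⁹, t³², t³³, t³¹, t³⁰, t³⁴, t³⁵, t¹², t¹³, t¹¹, t¹⁰, t¹⁴, t¹⁵, t¹⁶, t¹⁷, t¹⁸, t¹⁹} are distinct. Hence |G| = 36.

Answer: 36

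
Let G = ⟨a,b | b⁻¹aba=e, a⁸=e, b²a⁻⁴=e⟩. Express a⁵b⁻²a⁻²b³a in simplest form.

Multiply left to right, reducing at each step:
  (a⁵) · b⁻² = a
  a · a⁻² = a⁷
  (a⁷) · b³ = a³b
  (a³b) · a = a²b

Answer: a²b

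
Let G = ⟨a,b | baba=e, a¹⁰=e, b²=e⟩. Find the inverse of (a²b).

The order of (a²b) is 2 (smallest k with (a²b)ᵏ = e), so (a²b)⁻¹ = (a²b)¹ = a²b.
Check: (a²b) · (a²b) → (a²b) · a² = b;   b · b = e, giving e as required.

Answer: a²b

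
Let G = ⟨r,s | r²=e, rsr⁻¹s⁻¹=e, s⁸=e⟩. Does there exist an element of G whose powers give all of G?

|G| = 16, but the maximum element order in G is 8 < 16. No single element generates all of G, so G is not cyclic.

Answer: No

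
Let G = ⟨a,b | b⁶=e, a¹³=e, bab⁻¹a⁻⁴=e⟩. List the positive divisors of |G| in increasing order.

|G| = 78 = 2 · 3 · 13. By Lagrange's theorem the order of any subgroup divides 78; the divisors of 78 are 1, 2, 3, 6, 13, 26, 39, 78.

Answer: 1, 2, 3, 6, 13, 26, 39, 78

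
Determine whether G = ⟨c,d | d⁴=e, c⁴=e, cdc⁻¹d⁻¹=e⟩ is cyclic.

|G| = 16, but the maximum element order in G is 4 < 16. No single element generates all of G, so G is not cyclic.

Answer: No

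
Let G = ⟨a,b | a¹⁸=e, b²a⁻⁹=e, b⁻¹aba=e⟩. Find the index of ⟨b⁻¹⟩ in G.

First find ord(b⁻¹) by computing successive powers:
  (b⁻¹)¹ = b⁻¹, (b⁻¹)² = a⁹, (b⁻¹)³ = b, (b⁻¹)⁴ = e.
So |⟨b⁻¹⟩| = ord(b⁻¹) = 4. With |G| = 36, by Lagrange [G : ⟨b⁻¹⟩] = 36/4 = 9.

Answer: 9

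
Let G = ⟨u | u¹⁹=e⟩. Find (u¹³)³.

Compute successive powers of (u¹³), reducing at each step:
  (u¹³)²: (u¹³) · u¹³ = u⁷
  (u¹³)³: (u⁷) · u¹³ = u

Answer: u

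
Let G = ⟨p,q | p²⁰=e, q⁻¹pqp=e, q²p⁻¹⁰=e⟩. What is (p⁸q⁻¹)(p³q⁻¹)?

Compute (p⁸q⁻¹) · (p³q⁻¹) by multiplying left to right and reducing via the relations at each step:
  (p⁸q⁻¹) · p³ = p⁵q⁻¹
  (p⁵q⁻¹) · q⁻¹ = p¹⁵

Answer: p¹⁵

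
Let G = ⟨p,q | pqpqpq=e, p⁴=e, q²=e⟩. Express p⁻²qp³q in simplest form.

Multiply left to right, reducing at each step:
  (p²) · q = p²q
  (p²q) · p³ = p²qp³
  (p²qp³) · q = p³qp

Answer: p³qp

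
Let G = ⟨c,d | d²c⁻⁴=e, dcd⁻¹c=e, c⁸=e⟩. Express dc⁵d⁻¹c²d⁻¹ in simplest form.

Multiply left to right, reducing at each step:
  d · c⁵ = c³d
  (c³d) · d⁻¹ = c³
  (c³) · c² = c⁵
  (c⁵) · d⁻¹ = cd

Answer: cd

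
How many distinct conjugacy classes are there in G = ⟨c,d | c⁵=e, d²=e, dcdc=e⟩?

The conjugacy classes (representative and size) are:
  [e] (size 1), [c] (size 2), [c²] (size 2), [d] (size 5).
Class equation: 1 + 2 + 2 + 5 = 10 = |G|. So G has 4 conjugacy classes.

Answer: 4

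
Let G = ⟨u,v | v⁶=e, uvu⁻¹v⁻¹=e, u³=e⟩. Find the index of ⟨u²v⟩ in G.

First find ord(u²v) by computing successive powers:
  (u²v)¹ = u²v, (u²v)² = uv², (u²v)³ = v³, (u²v)⁴ = u²v⁴, (u²v)⁵ = uv⁵, (u²v)⁶ = e.
So |⟨u²v⟩| = ord(u²v) = 6. With |G| = 18, by Lagrange [G : ⟨u²v⟩] = 18/6 = 3.

Answer: 3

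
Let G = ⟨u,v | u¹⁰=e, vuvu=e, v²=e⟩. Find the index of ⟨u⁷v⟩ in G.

First find ord(u⁷v) by computing successive powers:
  (u⁷v)¹ = u⁷v, (u⁷v)² = e.
So |⟨u⁷v⟩| = ord(u⁷v) = 2. With |G| = 20, by Lagrange [G : ⟨u⁷v⟩] = 20/2 = 10.

Answer: 10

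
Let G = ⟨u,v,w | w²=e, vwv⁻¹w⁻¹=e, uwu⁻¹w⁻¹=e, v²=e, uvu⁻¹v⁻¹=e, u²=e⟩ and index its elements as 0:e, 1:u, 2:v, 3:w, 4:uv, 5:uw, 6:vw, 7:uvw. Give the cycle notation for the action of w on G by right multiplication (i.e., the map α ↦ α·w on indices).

(0 3)(1 5)(2 6)(4 7)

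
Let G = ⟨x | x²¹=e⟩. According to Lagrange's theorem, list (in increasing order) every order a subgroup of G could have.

|G| = 21 = 3 · 7. By Lagrange's theorem the order of any subgroup divides 21; the divisors of 21 are 1, 3, 7, 21.

Answer: 1, 3, 7, 21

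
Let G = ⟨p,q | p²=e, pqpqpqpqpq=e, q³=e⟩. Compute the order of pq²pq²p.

Compute successive powers until reaching e:
  (pq²pq²p)¹ = pq²pq²p, (pq²pq²p)² = pq²pqpq²p, (pq²pq²p)³ = pqpq²pqp, (pq²pq²p)⁴ = pqpqp, (pq²pq²p)⁵ = e.
The smallest positive k with (pq²pq²p)ᵏ = e is 5.

Answer: 5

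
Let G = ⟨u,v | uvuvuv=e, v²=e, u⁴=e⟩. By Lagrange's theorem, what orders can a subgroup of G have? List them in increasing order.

|G| = 24 = 2³ · 3. By Lagrange's theorem the order of any subgroup divides 24; the divisors of 24 are 1, 2, 3, 4, 6, 8, 12, 24.

Answer: 1, 2, 3, 4, 6, 8, 12, 24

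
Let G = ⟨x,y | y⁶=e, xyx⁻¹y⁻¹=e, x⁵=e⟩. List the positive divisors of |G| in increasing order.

|G| = 30 = 2 · 3 · 5. By Lagrange's theorem the order of any subgroup divides 30; the divisors of 30 are 1, 2, 3, 5, 6, 10, 15, 30.

Answer: 1, 2, 3, 5, 6, 10, 15, 30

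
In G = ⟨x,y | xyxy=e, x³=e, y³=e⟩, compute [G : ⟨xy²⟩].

First find ord(xy²) by computing successive powers:
  (xy²)¹ = xy², (xy²)² = yx², (xy²)³ = e.
So |⟨xy²⟩| = ord(xy²) = 3. With |G| = 12, by Lagrange [G : ⟨xy²⟩] = 12/3 = 4.

Answer: 4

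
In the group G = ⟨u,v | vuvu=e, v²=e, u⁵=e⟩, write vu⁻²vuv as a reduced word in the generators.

Multiply left to right, reducing at each step:
  v · u⁻² = u²v
  (u²v) · v = u²
  (u²) · u = u³
  (u³) · v = u³v

Answer: u³v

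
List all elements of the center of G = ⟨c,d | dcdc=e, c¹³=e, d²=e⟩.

An element z ∈ Z(G) iff z commutes with every generator.
For example e is central: e·c = c = c·e; e·d = d = d·e.
Whereas c ∉ Z(G) since c·d = cd ≠ c¹²d = d·c.
Checking each of the 26 elements this way gives Z(G) = {e}, of order 1.

Answer: {e}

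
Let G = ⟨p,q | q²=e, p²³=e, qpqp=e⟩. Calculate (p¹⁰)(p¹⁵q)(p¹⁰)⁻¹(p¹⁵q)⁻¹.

[(p¹⁰), (p¹⁵q)] = (p¹⁰)·(p¹⁵q)·(p¹⁰)⁻¹·(p¹⁵q)⁻¹.
  (p¹⁰) · (p¹⁵q) = p²q
  (p²q) · (p¹³) = p¹²q
  (p¹²q) · (p¹⁵q) = p²⁰

Answer: p²⁰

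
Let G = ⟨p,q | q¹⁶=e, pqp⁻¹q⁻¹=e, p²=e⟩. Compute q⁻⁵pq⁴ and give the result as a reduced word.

Multiply left to right, reducing at each step:
  (q¹¹) · p = pq¹¹
  (pq¹¹) · q⁴ = pq¹⁵

Answer: pq¹⁵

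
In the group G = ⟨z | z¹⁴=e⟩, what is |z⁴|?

Compute successive powers until reaching e:
  (z⁴)¹ = z⁴, (z⁴)² = z⁸, (z⁴)³ = z¹², (z⁴)⁴ = z², (z⁴)⁵ = z⁶, (z⁴)⁶ = z¹⁰, (z⁴)⁷ = e.
The smallest positive k with (z⁴)ᵏ = e is 7.

Answer: 7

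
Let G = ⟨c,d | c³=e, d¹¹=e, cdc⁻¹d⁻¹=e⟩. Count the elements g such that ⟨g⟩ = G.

G is cyclic of order 33. An element generates G iff its order is 33, and a cyclic group of order 33 has exactly φ(33) = 20 such elements.

Answer: 20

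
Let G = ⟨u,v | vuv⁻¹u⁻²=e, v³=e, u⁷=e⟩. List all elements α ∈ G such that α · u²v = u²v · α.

⟨u²v⟩ ⊆ C_G(u²v) since powers of u²v commute with u²v; so |C_G(u²v)| ≥ |⟨u²v⟩| = 3.
By orbit–stabilizer, |C_G(u²v)| = |G| / |conj. class of u²v| = 21 / 7 = 3.
The 3 elements commuting with u²v are {e, u²v, u⁶v²}.

Answer: {e, u²v, u⁶v²}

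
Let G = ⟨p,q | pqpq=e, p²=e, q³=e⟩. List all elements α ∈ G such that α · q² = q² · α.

⟨q²⟩ ⊆ C_G(q²) since powers of q² commute with q²; so |C_G(q²)| ≥ |⟨q²⟩| = 3.
By orbit–stabilizer, |C_G(q²)| = |G| / |conj. class of q²| = 6 / 2 = 3.
The 3 elements commuting with q² are {e, q, q²}.

Answer: {e, q, q²}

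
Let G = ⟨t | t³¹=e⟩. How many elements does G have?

G is generated by a single element, so G is cyclic. The relator gives t³¹ = e and no smaller power is forced to be e, so the 31 powers {e, t, t², t³, t⁴, t⁵, t⁶, t⁷, t⁸, t⁹, t²², t²³, t²¹, t²⁰, t²⁴, t²⁵, t²⁶, t²⁷, t²⁸, t²⁹, t³⁰, t¹², t¹³, t¹¹, t¹⁰, t¹⁴, t¹⁵, t¹⁶, t¹⁷, t¹⁸, t¹⁹} are distinct. Hence |G| = 31.

Answer: 31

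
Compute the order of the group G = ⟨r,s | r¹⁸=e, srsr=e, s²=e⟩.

Enumerate words in the generators, reducing via the relations: the distinct elements are
  {e, r, s, rs, r², r³, r⁴, r⁵, r⁶, r⁷, r⁸, r⁹, r²s, r³s, r¹², r¹³, r¹¹, r¹⁰, r¹⁴, r¹⁵, r¹⁶, r¹⁷, r⁴s, r⁵s, r⁶s, r⁷s, r⁸s, r⁹s, r¹²s, r¹³s, r¹¹s, r¹⁰s, r¹⁴s, r¹⁵s, r¹⁶s, r¹⁷s}.
No further products give new elements, so |G| = 36.

Answer: 36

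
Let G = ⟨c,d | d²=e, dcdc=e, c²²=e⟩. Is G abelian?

c·d = cd but d·c = c²¹d, so c·d ≠ d·c and G is not abelian.

Answer: No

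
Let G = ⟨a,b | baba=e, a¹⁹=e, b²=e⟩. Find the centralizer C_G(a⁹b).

⟨a⁹b⟩ ⊆ C_G(a⁹b) since powers of a⁹b commute with a⁹b; so |C_G(a⁹b)| ≥ |⟨a⁹b⟩| = 2.
By orbit–stabilizer, |C_G(a⁹b)| = |G| / |conj. class of a⁹b| = 38 / 19 = 2.
The 2 elements commuting with a⁹b are {e, a⁹b}.

Answer: {e, a⁹b}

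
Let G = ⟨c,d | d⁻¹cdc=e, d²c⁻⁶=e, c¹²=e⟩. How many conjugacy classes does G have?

The conjugacy classes (representative and size) are:
  [e] (size 1), [c¹¹] (size 2), [c²] (size 2), [c⁹] (size 2), [c⁴] (size 2), [c⁵] (size 2), [c⁶] (size 1), [c²d] (size 6), [cd] (size 6).
Class equation: 1 + 2 + 2 + 2 + 2 + 2 + 1 + 6 + 6 = 24 = |G|. So G has 9 conjugacy classes.

Answer: 9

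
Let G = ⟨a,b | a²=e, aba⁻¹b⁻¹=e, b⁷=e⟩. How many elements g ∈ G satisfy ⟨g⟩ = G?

G is cyclic of order 14. An element generates G iff its order is 14, and a cyclic group of order 14 has exactly φ(14) = 6 such elements.

Answer: 6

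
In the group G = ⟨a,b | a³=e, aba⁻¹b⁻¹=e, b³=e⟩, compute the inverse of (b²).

The order of (b²) is 3 (smallest k with (b²)ᵏ = e), so (b²)⁻¹ = (b²)² = b.
Check: (b²) · b → (b²) · b = e, giving e as required.

Answer: b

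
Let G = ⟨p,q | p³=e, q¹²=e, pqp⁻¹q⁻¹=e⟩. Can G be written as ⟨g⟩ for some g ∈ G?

|G| = 36, but the maximum element order in G is 12 < 36. No single element generates all of G, so G is not cyclic.

Answer: No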